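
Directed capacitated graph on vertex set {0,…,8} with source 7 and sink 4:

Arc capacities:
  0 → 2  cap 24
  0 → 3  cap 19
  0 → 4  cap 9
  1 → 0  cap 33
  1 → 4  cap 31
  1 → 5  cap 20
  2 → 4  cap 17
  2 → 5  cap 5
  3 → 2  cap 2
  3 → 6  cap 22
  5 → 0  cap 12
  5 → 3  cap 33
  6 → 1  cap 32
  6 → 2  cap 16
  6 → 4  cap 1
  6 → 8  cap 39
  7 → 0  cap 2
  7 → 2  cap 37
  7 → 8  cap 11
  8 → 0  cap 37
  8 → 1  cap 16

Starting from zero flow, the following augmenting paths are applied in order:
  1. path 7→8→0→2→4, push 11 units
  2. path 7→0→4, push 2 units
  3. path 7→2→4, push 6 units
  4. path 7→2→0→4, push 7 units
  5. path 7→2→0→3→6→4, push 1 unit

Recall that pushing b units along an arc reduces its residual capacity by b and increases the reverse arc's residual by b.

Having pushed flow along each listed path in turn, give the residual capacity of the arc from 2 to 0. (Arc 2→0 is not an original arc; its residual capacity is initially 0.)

after path 1 (7→8→0→2→4, push 11): res(2,0)=11
after path 2 (7→0→4, push 2): res(2,0)=11
after path 3 (7→2→4, push 6): res(2,0)=11
after path 4 (7→2→0→4, push 7): res(2,0)=4
after path 5 (7→2→0→3→6→4, push 1): res(2,0)=3

Residual capacity of (2,0): 3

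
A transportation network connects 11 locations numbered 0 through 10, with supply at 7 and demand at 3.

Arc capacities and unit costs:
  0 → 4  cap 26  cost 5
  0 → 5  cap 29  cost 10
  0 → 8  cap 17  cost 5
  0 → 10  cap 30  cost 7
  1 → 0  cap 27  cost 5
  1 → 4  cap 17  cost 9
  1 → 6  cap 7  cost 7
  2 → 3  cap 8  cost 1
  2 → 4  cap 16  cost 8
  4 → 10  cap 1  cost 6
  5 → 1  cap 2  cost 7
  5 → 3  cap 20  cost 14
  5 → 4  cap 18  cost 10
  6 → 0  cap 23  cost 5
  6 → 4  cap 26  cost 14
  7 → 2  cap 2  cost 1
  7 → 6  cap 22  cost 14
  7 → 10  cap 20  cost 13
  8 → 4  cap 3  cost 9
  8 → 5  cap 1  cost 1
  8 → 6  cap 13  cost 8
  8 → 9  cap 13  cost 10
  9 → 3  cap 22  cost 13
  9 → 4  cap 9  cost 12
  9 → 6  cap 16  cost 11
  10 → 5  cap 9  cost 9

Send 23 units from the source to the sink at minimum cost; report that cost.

Minimum cost for 23 units: 844

shortest-cost path #1: 7→2→3 push 2 @ unit cost 2 (adds 4)
shortest-cost path #2: 7→10→5→3 push 9 @ unit cost 36 (adds 324)
shortest-cost path #3: 7→6→0→8→5→3 push 1 @ unit cost 39 (adds 39)
shortest-cost path #4: 7→6→0→5→3 push 10 @ unit cost 43 (adds 430)
shortest-cost path #5: 7→6→0→8→9→3 push 1 @ unit cost 47 (adds 47)
total cost = 844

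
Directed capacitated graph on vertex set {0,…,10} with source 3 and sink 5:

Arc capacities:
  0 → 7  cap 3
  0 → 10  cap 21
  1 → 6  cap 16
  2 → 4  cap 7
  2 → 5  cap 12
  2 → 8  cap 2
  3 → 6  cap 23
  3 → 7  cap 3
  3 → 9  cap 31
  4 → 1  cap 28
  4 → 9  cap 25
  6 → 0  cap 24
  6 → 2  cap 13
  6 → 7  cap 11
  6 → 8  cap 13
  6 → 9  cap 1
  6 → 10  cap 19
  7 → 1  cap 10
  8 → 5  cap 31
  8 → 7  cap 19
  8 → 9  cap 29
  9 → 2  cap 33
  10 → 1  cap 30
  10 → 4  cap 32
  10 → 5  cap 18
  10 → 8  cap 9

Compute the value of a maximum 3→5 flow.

augment #1: 3→6→2→5 bottleneck 12, total now 12
augment #2: 3→6→8→5 bottleneck 11, total now 23
augment #3: 3→9→2→8→5 bottleneck 2, total now 25
augment #4: 3→7→1→6→8→5 bottleneck 2, total now 27
augment #5: 3→7→1→6→10→5 bottleneck 1, total now 28
augment #6: 3→9→2→6→10→5 bottleneck 12, total now 40
augment #7: 3→9→2→4→1→6→10→5 bottleneck 5, total now 45
augment #8: 3→9→2→4→1→6→10→8→5 bottleneck 1, total now 46
augment #9: 3→9→2→4→1→6→0→10→8→5 bottleneck 1, total now 47

Maximum flow value: 47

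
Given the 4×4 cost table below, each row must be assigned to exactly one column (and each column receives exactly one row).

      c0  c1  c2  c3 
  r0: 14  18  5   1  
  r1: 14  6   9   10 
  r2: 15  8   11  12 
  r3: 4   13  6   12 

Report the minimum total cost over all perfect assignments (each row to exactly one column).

Minimum assignment cost: 22

one of 2 optimal assignments: row0→col3 (cost 1), row1→col1 (cost 6), row2→col2 (cost 11), row3→col0 (cost 4)
total = 1 + 6 + 11 + 4 = 22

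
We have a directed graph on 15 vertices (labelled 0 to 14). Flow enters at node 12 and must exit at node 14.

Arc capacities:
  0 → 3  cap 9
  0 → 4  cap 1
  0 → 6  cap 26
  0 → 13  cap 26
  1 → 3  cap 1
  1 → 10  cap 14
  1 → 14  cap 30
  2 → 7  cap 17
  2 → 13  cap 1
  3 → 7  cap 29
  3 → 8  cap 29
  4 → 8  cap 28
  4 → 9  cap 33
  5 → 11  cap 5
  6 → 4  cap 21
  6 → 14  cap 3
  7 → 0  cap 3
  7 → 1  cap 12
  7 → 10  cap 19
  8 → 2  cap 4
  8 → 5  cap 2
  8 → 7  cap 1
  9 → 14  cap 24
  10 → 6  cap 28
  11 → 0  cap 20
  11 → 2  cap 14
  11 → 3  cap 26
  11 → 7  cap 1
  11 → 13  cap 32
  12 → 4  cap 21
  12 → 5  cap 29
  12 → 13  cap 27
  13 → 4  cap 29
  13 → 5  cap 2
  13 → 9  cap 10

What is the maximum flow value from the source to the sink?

augment #1: 12→4→9→14 bottleneck 21, total now 21
augment #2: 12→13→9→14 bottleneck 3, total now 24
augment #3: 12→5→11→0→6→14 bottleneck 3, total now 27
augment #4: 12→5→11→7→1→14 bottleneck 1, total now 28
augment #5: 12→5→11→2→7→1→14 bottleneck 1, total now 29
augment #6: 12→13→4→8→7→1→14 bottleneck 1, total now 30
augment #7: 12→13→4→8→2→7→1→14 bottleneck 4, total now 34

Maximum flow value: 34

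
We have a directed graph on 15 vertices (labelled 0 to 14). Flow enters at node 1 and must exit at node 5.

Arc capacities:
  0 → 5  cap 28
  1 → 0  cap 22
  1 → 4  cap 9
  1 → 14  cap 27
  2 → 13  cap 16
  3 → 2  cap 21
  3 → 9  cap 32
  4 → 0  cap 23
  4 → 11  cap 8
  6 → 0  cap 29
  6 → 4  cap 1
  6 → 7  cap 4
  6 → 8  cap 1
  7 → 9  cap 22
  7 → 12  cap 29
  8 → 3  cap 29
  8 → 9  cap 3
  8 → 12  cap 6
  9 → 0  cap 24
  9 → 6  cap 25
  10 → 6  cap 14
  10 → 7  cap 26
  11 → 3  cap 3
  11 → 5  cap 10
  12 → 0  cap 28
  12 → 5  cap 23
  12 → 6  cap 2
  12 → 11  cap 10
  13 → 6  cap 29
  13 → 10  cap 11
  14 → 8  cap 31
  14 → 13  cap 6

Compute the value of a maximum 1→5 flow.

augment #1: 1→0→5 bottleneck 22, total now 22
augment #2: 1→4→0→5 bottleneck 6, total now 28
augment #3: 1→4→11→5 bottleneck 3, total now 31
augment #4: 1→14→8→12→5 bottleneck 6, total now 37
augment #5: 1→14→13→6→4→11→5 bottleneck 1, total now 38
augment #6: 1→14→13→6→7→12→5 bottleneck 4, total now 42
augment #7: 1→14→13→10→7→12→5 bottleneck 1, total now 43
augment #8: 1→14→8→9→0→4→11→5 bottleneck 3, total now 46
augment #9: 1→14→8→3→9→0→4→11→5 bottleneck 1, total now 47
augment #10: 1→14→8→3→2→13→10→7→12→5 bottleneck 10, total now 57

Maximum flow value: 57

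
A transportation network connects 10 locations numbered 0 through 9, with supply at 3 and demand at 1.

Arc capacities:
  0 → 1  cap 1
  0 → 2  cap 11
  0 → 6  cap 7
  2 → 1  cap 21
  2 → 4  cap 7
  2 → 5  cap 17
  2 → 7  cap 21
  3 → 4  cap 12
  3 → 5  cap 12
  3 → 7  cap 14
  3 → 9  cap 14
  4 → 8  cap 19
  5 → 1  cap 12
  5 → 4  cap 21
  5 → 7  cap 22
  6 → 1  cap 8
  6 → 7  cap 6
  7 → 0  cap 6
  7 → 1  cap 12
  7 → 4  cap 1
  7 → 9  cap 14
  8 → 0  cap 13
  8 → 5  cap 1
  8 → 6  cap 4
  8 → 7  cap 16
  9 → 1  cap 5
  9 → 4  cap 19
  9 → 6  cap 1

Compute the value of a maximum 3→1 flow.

augment #1: 3→5→1 bottleneck 12, total now 12
augment #2: 3→7→1 bottleneck 12, total now 24
augment #3: 3→9→1 bottleneck 5, total now 29
augment #4: 3→7→0→1 bottleneck 1, total now 30
augment #5: 3→9→6→1 bottleneck 1, total now 31
augment #6: 3→4→8→6→1 bottleneck 4, total now 35
augment #7: 3→7→0→2→1 bottleneck 1, total now 36
augment #8: 3→4→8→0→2→1 bottleneck 8, total now 44
augment #9: 3→9→4→8→0→2→1 bottleneck 2, total now 46
augment #10: 3→9→4→8→0→6→1 bottleneck 3, total now 49

Maximum flow value: 49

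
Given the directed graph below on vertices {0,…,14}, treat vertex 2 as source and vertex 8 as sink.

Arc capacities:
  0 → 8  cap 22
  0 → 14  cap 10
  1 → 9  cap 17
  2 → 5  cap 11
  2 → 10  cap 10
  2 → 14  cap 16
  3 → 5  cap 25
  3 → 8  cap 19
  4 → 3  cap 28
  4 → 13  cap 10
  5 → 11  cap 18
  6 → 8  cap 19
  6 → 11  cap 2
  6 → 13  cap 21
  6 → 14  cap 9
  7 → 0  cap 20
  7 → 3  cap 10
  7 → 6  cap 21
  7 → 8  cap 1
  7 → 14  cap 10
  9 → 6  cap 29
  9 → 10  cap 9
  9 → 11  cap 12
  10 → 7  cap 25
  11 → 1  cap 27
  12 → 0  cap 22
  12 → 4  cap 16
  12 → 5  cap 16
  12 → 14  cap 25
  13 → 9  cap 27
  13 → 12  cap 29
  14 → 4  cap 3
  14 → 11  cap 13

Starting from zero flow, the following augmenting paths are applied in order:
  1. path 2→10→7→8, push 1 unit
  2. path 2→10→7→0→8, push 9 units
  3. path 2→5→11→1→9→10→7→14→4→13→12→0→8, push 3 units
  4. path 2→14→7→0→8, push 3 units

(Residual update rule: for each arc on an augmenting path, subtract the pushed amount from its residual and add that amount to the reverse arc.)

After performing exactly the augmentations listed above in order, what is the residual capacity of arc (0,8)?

after path 1 (2→10→7→8, push 1): res(0,8)=22
after path 2 (2→10→7→0→8, push 9): res(0,8)=13
after path 3 (2→5→11→1→9→10→7→14→4→13→12→0→8, push 3): res(0,8)=10
after path 4 (2→14→7→0→8, push 3): res(0,8)=7

Residual capacity of (0,8): 7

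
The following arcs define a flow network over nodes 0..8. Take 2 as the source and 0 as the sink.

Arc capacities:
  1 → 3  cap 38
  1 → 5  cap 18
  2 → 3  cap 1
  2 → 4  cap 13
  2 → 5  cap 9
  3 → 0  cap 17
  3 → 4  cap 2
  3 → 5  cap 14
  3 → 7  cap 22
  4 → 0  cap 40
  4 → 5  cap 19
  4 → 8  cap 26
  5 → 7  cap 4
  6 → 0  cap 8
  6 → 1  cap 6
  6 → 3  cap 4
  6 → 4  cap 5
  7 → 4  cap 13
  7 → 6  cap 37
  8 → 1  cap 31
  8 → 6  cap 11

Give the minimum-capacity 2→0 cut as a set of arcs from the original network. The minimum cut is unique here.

augment #1: 2→3→0 push 1
augment #2: 2→4→0 push 13
augment #3: 2→5→7→4→0 push 4
max flow = 18; residual-reachable set from 2 gives S-side
cut edges (S→T): {(2,3), (2,4), (5,7)} total cap 18

Min-cut arcs: {(2,3), (2,4), (5,7)} (total capacity 18)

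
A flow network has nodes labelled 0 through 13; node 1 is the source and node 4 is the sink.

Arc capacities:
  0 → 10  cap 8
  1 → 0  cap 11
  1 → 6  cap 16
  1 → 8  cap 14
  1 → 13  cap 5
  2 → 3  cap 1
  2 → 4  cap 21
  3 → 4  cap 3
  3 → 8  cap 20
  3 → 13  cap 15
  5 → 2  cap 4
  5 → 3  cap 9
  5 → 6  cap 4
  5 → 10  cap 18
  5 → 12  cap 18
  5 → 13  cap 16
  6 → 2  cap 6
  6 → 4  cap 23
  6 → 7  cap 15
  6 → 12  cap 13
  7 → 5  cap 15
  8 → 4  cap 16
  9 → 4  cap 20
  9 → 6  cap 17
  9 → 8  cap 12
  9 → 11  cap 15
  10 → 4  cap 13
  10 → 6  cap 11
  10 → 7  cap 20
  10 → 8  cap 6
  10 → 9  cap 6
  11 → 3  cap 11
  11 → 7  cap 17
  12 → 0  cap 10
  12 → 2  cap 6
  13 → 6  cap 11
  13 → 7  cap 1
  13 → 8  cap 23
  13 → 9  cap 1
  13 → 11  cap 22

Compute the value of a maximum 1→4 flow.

Maximum flow value: 43

augment #1: 1→6→4 bottleneck 16, total now 16
augment #2: 1→8→4 bottleneck 14, total now 30
augment #3: 1→0→10→4 bottleneck 8, total now 38
augment #4: 1→13→6→4 bottleneck 5, total now 43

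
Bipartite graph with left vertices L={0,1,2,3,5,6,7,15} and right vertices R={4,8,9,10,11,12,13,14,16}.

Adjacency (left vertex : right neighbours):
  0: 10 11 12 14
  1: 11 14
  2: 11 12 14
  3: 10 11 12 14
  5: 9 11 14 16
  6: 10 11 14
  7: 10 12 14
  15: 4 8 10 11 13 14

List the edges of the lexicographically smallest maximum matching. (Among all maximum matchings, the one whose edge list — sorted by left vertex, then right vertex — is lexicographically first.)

|M| = 6 (so the lex-smallest maximum matching has 6 edges)
process left vertices in ascending order; for each, take the smallest-labelled available neighbour that still permits 6 edges overall, or leave it unmatched if none does
lex-smallest matching: {0-10, 1-11, 2-12, 3-14, 5-9, 15-4}

Lex-smallest maximum matching: {(0,10), (1,11), (2,12), (3,14), (5,9), (15,4)}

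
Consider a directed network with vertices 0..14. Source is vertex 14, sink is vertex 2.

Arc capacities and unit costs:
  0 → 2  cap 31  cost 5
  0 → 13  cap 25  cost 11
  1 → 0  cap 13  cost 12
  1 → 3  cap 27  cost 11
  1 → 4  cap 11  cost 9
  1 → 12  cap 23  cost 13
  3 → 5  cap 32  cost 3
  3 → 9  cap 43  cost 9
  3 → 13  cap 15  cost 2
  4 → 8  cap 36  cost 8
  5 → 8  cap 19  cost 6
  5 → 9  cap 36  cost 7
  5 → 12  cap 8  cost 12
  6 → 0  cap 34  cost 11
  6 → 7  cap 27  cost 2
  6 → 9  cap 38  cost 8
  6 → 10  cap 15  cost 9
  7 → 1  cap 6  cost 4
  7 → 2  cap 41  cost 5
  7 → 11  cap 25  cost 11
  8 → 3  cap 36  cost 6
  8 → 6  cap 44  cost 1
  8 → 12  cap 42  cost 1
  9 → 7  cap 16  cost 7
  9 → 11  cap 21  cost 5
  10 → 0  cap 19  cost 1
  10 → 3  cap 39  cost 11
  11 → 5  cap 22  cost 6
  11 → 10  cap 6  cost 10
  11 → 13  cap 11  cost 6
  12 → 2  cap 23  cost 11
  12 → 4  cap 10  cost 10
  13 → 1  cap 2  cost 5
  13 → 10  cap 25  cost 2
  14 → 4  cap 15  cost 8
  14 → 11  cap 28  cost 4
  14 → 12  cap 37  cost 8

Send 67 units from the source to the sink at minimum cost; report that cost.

Minimum cost for 67 units: 1413

shortest-cost path #1: 14→11→13→10→0→2 push 11 @ unit cost 18 (adds 198)
shortest-cost path #2: 14→12→2 push 23 @ unit cost 19 (adds 437)
shortest-cost path #3: 14→11→10→0→2 push 6 @ unit cost 20 (adds 120)
shortest-cost path #4: 14→4→8→6→7→2 push 15 @ unit cost 24 (adds 360)
shortest-cost path #5: 14→11→5→8→6→7→2 push 11 @ unit cost 24 (adds 264)
shortest-cost path #6: 14→12→4→8→6→7→2 push 1 @ unit cost 34 (adds 34)
total cost = 1413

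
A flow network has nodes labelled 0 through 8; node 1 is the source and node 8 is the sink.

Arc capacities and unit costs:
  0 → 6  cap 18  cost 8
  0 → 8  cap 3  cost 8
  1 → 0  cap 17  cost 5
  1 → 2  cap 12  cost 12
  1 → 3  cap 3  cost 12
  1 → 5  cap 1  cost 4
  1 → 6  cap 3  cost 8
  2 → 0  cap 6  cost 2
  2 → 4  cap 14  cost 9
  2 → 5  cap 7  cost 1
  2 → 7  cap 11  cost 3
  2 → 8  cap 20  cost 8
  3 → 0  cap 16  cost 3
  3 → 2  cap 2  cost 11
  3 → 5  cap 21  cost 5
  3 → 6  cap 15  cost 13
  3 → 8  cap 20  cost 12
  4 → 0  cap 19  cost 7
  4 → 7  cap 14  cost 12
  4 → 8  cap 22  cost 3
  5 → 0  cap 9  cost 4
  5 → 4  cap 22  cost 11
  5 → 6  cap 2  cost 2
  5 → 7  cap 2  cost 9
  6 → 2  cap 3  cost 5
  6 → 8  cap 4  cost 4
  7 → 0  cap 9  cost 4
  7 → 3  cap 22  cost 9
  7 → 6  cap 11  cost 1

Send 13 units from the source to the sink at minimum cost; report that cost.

Minimum cost for 13 units: 205

shortest-cost path #1: 1→5→6→8 push 1 @ unit cost 10 (adds 10)
shortest-cost path #2: 1→6→8 push 3 @ unit cost 12 (adds 36)
shortest-cost path #3: 1→0→8 push 3 @ unit cost 13 (adds 39)
shortest-cost path #4: 1→2→8 push 6 @ unit cost 20 (adds 120)
total cost = 205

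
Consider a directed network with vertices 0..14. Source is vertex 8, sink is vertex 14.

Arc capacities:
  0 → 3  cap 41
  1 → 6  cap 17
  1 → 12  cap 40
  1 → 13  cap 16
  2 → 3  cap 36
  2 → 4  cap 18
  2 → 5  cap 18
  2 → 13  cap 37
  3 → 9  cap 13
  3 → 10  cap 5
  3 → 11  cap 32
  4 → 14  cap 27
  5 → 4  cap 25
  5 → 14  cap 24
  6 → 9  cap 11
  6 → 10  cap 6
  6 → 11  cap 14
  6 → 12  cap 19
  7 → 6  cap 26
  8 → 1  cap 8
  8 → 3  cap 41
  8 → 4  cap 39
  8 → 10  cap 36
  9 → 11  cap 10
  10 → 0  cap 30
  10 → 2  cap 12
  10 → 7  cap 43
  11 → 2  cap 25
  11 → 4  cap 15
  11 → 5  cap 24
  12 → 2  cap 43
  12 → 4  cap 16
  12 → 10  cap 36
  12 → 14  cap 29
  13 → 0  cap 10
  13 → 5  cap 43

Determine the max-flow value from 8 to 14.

augment #1: 8→4→14 bottleneck 27, total now 27
augment #2: 8→1→12→14 bottleneck 8, total now 35
augment #3: 8→3→11→5→14 bottleneck 24, total now 59
augment #4: 8→10→7→6→12→14 bottleneck 19, total now 78

Maximum flow value: 78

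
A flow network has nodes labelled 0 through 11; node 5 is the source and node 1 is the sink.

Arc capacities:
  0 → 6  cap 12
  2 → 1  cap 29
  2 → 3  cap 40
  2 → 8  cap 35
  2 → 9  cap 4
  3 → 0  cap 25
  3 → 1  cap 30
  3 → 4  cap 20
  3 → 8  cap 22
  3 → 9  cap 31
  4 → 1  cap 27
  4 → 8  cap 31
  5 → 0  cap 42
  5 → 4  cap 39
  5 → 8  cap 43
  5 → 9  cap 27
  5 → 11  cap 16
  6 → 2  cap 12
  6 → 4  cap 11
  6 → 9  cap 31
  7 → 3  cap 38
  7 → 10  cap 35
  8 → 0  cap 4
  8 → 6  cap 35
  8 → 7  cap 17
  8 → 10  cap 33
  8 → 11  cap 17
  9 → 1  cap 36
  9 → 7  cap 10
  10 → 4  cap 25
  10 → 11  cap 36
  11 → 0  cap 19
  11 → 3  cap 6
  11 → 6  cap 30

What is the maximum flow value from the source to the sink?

Maximum flow value: 105

augment #1: 5→4→1 bottleneck 27, total now 27
augment #2: 5→9→1 bottleneck 27, total now 54
augment #3: 5→11→3→1 bottleneck 6, total now 60
augment #4: 5→0→6→2→1 bottleneck 12, total now 72
augment #5: 5→8→6→9→1 bottleneck 9, total now 81
augment #6: 5→8→7→3→1 bottleneck 17, total now 98
augment #7: 5→8→6→9→7→3→1 bottleneck 7, total now 105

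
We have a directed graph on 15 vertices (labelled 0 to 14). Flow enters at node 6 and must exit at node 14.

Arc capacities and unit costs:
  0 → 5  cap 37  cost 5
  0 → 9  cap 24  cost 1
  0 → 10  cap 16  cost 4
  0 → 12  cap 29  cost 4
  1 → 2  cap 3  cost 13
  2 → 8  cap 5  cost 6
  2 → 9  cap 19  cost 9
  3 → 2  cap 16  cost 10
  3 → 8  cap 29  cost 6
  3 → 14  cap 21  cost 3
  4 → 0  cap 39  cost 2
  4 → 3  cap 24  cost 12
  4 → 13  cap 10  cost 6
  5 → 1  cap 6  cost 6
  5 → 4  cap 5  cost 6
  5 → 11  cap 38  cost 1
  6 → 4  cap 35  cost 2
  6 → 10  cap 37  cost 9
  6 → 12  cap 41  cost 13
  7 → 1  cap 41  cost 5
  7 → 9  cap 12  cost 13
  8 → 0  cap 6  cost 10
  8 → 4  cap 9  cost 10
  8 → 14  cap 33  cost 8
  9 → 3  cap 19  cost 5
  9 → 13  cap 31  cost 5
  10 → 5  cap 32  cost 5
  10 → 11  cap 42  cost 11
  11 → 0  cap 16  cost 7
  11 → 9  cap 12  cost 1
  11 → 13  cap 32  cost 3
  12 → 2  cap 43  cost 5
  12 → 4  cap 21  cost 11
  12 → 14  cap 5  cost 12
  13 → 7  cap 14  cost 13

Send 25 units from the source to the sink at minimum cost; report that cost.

Minimum cost for 25 units: 361

shortest-cost path #1: 6→4→0→9→3→14 push 19 @ unit cost 13 (adds 247)
shortest-cost path #2: 6→4→3→14 push 2 @ unit cost 17 (adds 34)
shortest-cost path #3: 6→4→0→12→14 push 4 @ unit cost 20 (adds 80)
total cost = 361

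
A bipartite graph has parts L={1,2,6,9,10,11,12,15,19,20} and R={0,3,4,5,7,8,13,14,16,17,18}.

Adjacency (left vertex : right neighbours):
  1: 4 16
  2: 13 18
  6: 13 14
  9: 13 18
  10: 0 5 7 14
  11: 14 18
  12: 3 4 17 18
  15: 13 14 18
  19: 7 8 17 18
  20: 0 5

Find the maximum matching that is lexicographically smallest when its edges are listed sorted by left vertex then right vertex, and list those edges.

|M| = 8 (so the lex-smallest maximum matching has 8 edges)
process left vertices in ascending order; for each, take the smallest-labelled available neighbour that still permits 8 edges overall, or leave it unmatched if none does
lex-smallest matching: {1-4, 2-13, 6-14, 9-18, 10-0, 12-3, 19-7, 20-5}

Lex-smallest maximum matching: {(1,4), (2,13), (6,14), (9,18), (10,0), (12,3), (19,7), (20,5)}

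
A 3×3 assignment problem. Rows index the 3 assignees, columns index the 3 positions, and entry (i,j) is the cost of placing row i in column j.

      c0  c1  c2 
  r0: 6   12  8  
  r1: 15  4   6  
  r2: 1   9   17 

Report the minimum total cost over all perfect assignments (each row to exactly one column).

optimal assignment: row0→col2 (cost 8), row1→col1 (cost 4), row2→col0 (cost 1)
total = 8 + 4 + 1 = 13

Minimum assignment cost: 13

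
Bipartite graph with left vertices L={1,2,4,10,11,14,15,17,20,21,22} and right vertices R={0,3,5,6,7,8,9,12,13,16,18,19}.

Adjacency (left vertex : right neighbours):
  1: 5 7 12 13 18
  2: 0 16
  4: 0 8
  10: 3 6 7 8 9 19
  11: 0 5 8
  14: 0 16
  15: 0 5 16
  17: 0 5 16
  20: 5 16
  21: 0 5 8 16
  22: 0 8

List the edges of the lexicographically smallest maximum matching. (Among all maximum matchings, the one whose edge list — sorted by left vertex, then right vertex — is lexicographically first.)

Lex-smallest maximum matching: {(1,7), (2,0), (4,8), (10,3), (11,5), (14,16)}

|M| = 6 (so the lex-smallest maximum matching has 6 edges)
process left vertices in ascending order; for each, take the smallest-labelled available neighbour that still permits 6 edges overall, or leave it unmatched if none does
lex-smallest matching: {1-7, 2-0, 4-8, 10-3, 11-5, 14-16}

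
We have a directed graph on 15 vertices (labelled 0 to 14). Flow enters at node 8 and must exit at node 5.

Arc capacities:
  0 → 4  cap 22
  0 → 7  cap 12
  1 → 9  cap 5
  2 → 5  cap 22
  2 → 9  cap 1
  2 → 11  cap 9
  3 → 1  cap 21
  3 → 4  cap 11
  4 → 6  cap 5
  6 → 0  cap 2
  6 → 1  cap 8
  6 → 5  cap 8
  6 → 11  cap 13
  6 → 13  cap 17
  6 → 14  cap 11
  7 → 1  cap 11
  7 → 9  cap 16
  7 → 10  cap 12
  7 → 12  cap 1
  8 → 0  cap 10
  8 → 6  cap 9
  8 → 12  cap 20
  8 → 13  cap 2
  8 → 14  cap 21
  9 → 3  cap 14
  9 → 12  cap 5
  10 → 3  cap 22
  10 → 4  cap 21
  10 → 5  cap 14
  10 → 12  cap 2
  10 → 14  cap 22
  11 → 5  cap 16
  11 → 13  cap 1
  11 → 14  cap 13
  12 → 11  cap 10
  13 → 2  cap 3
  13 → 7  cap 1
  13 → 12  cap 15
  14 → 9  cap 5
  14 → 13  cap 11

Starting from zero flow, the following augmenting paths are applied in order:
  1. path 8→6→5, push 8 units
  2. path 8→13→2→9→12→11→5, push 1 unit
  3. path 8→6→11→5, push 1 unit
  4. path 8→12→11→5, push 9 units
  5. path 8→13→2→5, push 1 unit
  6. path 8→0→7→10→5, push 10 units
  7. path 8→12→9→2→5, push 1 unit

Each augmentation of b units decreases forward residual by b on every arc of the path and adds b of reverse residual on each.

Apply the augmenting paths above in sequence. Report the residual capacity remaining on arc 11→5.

Residual capacity of (11,5): 5

after path 1 (8→6→5, push 8): res(11,5)=16
after path 2 (8→13→2→9→12→11→5, push 1): res(11,5)=15
after path 3 (8→6→11→5, push 1): res(11,5)=14
after path 4 (8→12→11→5, push 9): res(11,5)=5
after path 5 (8→13→2→5, push 1): res(11,5)=5
after path 6 (8→0→7→10→5, push 10): res(11,5)=5
after path 7 (8→12→9→2→5, push 1): res(11,5)=5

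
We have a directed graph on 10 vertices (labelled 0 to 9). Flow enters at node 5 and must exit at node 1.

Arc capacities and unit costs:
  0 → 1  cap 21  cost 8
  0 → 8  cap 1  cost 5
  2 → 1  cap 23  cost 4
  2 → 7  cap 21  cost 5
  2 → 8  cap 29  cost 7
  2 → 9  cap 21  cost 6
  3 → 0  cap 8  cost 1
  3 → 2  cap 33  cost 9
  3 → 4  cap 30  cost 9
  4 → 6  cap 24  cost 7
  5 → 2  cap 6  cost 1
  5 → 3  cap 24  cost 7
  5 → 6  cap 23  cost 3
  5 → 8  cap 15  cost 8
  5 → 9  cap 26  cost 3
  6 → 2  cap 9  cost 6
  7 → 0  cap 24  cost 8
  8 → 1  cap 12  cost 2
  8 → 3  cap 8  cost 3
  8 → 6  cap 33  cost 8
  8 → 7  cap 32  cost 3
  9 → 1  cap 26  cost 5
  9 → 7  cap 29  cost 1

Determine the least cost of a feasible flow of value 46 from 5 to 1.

shortest-cost path #1: 5→2→1 push 6 @ unit cost 5 (adds 30)
shortest-cost path #2: 5→9→1 push 26 @ unit cost 8 (adds 208)
shortest-cost path #3: 5→8→1 push 12 @ unit cost 10 (adds 120)
shortest-cost path #4: 5→6→2→1 push 2 @ unit cost 13 (adds 26)
total cost = 384

Minimum cost for 46 units: 384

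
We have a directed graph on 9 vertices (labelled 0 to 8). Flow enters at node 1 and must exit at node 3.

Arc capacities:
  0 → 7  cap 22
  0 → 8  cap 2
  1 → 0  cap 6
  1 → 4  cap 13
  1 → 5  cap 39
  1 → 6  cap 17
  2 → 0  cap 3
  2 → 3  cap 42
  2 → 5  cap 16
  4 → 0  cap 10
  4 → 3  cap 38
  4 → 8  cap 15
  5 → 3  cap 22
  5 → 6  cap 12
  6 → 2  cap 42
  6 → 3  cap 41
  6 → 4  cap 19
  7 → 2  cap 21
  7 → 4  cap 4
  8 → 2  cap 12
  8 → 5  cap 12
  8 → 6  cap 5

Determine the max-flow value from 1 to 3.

Maximum flow value: 70

augment #1: 1→4→3 bottleneck 13, total now 13
augment #2: 1→5→3 bottleneck 22, total now 35
augment #3: 1→6→3 bottleneck 17, total now 52
augment #4: 1→5→6→3 bottleneck 12, total now 64
augment #5: 1→0→7→2→3 bottleneck 6, total now 70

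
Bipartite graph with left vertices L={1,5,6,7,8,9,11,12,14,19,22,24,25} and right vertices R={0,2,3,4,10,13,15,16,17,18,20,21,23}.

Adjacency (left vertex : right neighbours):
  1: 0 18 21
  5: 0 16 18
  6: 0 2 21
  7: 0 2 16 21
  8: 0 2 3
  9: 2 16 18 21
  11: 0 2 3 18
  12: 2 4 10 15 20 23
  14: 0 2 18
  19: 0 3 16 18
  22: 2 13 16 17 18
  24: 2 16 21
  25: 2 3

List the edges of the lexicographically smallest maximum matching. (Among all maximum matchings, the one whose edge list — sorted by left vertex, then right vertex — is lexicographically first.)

|M| = 8 (so the lex-smallest maximum matching has 8 edges)
process left vertices in ascending order; for each, take the smallest-labelled available neighbour that still permits 8 edges overall, or leave it unmatched if none does
lex-smallest matching: {1-0, 5-16, 6-2, 7-21, 8-3, 9-18, 12-4, 22-13}

Lex-smallest maximum matching: {(1,0), (5,16), (6,2), (7,21), (8,3), (9,18), (12,4), (22,13)}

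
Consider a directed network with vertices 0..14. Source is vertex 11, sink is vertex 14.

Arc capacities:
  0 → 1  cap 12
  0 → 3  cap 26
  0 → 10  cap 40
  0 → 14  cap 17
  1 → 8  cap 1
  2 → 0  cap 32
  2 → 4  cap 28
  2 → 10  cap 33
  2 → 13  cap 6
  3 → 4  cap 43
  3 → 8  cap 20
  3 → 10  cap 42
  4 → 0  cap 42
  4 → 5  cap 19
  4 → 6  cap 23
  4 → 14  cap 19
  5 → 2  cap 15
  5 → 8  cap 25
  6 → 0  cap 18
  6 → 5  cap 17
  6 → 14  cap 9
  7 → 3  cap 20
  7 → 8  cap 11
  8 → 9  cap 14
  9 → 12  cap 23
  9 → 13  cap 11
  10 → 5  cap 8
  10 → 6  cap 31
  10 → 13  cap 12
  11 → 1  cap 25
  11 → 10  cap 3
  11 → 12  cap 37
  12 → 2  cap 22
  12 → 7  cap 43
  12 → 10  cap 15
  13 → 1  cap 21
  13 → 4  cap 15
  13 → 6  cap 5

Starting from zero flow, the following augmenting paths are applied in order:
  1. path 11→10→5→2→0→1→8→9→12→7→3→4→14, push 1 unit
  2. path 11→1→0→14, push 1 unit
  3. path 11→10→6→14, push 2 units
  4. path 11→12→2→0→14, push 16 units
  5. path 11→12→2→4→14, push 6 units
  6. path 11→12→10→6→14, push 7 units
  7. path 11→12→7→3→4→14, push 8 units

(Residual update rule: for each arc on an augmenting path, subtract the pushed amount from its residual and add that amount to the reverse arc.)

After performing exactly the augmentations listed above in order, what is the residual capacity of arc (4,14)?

Residual capacity of (4,14): 4

after path 1 (11→10→5→2→0→1→8→9→12→7→3→4→14, push 1): res(4,14)=18
after path 2 (11→1→0→14, push 1): res(4,14)=18
after path 3 (11→10→6→14, push 2): res(4,14)=18
after path 4 (11→12→2→0→14, push 16): res(4,14)=18
after path 5 (11→12→2→4→14, push 6): res(4,14)=12
after path 6 (11→12→10→6→14, push 7): res(4,14)=12
after path 7 (11→12→7→3→4→14, push 8): res(4,14)=4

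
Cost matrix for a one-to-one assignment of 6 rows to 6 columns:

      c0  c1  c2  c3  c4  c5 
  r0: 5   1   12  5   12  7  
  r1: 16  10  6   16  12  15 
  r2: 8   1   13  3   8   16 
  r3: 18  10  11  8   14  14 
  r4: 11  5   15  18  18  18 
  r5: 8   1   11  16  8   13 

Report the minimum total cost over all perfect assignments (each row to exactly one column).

one of 3 optimal assignments: row0→col0 (cost 5), row1→col2 (cost 6), row2→col3 (cost 3), row3→col5 (cost 14), row4→col1 (cost 5), row5→col4 (cost 8)
total = 5 + 6 + 3 + 14 + 5 + 8 = 41

Minimum assignment cost: 41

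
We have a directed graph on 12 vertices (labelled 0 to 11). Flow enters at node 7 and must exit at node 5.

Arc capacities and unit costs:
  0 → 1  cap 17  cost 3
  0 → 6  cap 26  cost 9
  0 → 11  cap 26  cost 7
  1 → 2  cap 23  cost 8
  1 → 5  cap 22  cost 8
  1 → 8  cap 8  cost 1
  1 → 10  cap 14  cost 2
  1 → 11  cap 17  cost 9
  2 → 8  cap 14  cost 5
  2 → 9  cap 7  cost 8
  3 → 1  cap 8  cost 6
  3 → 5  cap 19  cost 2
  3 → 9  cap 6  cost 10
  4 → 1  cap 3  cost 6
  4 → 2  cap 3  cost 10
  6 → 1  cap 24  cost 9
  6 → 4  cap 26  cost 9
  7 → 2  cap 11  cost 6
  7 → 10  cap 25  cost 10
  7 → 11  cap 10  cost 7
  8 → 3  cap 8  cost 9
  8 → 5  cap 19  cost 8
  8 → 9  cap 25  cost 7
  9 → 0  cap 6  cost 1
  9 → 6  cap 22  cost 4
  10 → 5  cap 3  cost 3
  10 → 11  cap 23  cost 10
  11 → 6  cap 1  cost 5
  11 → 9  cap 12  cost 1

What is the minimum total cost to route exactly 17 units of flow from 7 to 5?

shortest-cost path #1: 7→10→5 push 3 @ unit cost 13 (adds 39)
shortest-cost path #2: 7→2→8→5 push 11 @ unit cost 19 (adds 209)
shortest-cost path #3: 7→11→9→0→1→5 push 3 @ unit cost 20 (adds 60)
total cost = 308

Minimum cost for 17 units: 308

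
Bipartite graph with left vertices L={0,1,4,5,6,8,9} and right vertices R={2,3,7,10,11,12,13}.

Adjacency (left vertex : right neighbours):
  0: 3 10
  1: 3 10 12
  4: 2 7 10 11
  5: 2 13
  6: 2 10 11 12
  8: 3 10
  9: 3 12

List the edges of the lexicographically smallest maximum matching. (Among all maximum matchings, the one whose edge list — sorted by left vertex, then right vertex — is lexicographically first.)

Lex-smallest maximum matching: {(0,3), (1,10), (4,2), (5,13), (6,11), (9,12)}

|M| = 6 (so the lex-smallest maximum matching has 6 edges)
process left vertices in ascending order; for each, take the smallest-labelled available neighbour that still permits 6 edges overall, or leave it unmatched if none does
lex-smallest matching: {0-3, 1-10, 4-2, 5-13, 6-11, 9-12}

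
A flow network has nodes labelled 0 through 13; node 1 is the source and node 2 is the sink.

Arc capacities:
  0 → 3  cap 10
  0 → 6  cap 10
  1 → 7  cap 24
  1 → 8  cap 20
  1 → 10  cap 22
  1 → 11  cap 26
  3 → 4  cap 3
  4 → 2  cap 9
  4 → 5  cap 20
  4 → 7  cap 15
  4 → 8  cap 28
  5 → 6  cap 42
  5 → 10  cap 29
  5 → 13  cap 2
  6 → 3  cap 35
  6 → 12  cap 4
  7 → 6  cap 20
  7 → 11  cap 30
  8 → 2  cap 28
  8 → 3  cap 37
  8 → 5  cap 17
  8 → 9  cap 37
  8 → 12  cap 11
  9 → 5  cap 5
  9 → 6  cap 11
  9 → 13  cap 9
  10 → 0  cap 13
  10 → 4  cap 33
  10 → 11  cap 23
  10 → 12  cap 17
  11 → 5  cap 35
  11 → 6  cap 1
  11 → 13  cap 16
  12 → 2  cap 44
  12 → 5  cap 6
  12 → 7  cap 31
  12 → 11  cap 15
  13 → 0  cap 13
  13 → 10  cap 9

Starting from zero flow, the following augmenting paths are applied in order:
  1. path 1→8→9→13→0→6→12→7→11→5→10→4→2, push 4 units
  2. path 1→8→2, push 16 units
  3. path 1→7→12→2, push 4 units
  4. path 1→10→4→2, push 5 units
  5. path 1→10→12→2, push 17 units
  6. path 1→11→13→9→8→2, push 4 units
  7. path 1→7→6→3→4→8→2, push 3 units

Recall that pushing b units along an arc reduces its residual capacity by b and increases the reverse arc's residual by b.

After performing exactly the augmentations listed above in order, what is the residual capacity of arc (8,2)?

after path 1 (1→8→9→13→0→6→12→7→11→5→10→4→2, push 4): res(8,2)=28
after path 2 (1→8→2, push 16): res(8,2)=12
after path 3 (1→7→12→2, push 4): res(8,2)=12
after path 4 (1→10→4→2, push 5): res(8,2)=12
after path 5 (1→10→12→2, push 17): res(8,2)=12
after path 6 (1→11→13→9→8→2, push 4): res(8,2)=8
after path 7 (1→7→6→3→4→8→2, push 3): res(8,2)=5

Residual capacity of (8,2): 5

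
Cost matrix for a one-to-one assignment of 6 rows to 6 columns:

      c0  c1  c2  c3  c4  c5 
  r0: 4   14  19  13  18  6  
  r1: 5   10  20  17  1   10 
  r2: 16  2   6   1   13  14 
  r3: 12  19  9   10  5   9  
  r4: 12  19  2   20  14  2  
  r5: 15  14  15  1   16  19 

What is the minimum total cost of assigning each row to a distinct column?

Minimum assignment cost: 19

one of 2 optimal assignments: row0→col0 (cost 4), row1→col4 (cost 1), row2→col1 (cost 2), row3→col2 (cost 9), row4→col5 (cost 2), row5→col3 (cost 1)
total = 4 + 1 + 2 + 9 + 2 + 1 = 19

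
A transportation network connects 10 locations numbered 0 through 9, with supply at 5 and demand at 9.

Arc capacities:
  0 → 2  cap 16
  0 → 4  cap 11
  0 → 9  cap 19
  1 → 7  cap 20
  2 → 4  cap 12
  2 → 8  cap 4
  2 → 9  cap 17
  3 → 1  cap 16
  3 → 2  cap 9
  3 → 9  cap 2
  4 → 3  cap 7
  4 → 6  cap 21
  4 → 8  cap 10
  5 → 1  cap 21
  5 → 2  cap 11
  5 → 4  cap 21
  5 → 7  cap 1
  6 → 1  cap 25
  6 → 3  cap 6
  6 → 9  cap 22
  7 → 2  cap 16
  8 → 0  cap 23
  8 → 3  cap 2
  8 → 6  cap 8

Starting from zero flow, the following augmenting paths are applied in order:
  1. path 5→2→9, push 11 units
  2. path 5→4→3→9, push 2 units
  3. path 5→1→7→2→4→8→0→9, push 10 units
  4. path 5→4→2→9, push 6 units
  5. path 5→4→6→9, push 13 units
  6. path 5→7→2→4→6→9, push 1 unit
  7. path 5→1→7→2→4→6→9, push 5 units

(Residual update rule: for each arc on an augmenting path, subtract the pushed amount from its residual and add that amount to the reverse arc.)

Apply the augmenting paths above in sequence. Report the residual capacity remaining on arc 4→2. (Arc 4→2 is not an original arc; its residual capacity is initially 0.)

Residual capacity of (4,2): 10

after path 1 (5→2→9, push 11): res(4,2)=0
after path 2 (5→4→3→9, push 2): res(4,2)=0
after path 3 (5→1→7→2→4→8→0→9, push 10): res(4,2)=10
after path 4 (5→4→2→9, push 6): res(4,2)=4
after path 5 (5→4→6→9, push 13): res(4,2)=4
after path 6 (5→7→2→4→6→9, push 1): res(4,2)=5
after path 7 (5→1→7→2→4→6→9, push 5): res(4,2)=10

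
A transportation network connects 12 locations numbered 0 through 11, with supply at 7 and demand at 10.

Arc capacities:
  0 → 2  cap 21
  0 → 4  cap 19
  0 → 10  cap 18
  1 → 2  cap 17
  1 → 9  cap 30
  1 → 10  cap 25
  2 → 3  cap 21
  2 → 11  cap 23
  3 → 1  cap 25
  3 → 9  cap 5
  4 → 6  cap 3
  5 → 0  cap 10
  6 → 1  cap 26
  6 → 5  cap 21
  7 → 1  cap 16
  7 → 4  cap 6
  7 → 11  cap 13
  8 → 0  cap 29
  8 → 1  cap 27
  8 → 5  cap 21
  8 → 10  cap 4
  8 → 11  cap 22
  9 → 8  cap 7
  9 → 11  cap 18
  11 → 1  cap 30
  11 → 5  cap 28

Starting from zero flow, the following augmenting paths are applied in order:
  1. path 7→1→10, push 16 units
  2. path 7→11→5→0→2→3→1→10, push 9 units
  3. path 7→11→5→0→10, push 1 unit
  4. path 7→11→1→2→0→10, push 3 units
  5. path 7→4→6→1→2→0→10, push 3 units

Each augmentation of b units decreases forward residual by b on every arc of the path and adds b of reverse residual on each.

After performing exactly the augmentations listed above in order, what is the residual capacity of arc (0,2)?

Residual capacity of (0,2): 18

after path 1 (7→1→10, push 16): res(0,2)=21
after path 2 (7→11→5→0→2→3→1→10, push 9): res(0,2)=12
after path 3 (7→11→5→0→10, push 1): res(0,2)=12
after path 4 (7→11→1→2→0→10, push 3): res(0,2)=15
after path 5 (7→4→6→1→2→0→10, push 3): res(0,2)=18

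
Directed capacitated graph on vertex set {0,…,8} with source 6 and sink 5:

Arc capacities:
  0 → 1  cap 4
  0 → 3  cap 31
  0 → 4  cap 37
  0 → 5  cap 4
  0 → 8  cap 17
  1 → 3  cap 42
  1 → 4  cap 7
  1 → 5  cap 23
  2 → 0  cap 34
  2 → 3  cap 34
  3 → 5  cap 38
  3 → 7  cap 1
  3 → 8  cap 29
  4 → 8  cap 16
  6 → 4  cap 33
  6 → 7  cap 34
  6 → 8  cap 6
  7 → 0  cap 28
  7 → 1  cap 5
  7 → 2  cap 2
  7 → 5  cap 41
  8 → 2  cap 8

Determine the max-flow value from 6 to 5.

Maximum flow value: 42

augment #1: 6→7→5 bottleneck 34, total now 34
augment #2: 6→8→2→0→5 bottleneck 4, total now 38
augment #3: 6→8→2→3→5 bottleneck 2, total now 40
augment #4: 6→4→8→2→3→5 bottleneck 2, total now 42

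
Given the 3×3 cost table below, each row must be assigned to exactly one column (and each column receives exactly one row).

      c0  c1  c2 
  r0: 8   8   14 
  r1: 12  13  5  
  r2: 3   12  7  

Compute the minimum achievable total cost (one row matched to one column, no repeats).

optimal assignment: row0→col1 (cost 8), row1→col2 (cost 5), row2→col0 (cost 3)
total = 8 + 5 + 3 = 16

Minimum assignment cost: 16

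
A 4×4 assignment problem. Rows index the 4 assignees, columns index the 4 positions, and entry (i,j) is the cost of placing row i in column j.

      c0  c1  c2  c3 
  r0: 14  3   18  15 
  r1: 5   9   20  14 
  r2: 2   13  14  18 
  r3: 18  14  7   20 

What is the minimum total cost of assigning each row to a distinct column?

optimal assignment: row0→col1 (cost 3), row1→col3 (cost 14), row2→col0 (cost 2), row3→col2 (cost 7)
total = 3 + 14 + 2 + 7 = 26

Minimum assignment cost: 26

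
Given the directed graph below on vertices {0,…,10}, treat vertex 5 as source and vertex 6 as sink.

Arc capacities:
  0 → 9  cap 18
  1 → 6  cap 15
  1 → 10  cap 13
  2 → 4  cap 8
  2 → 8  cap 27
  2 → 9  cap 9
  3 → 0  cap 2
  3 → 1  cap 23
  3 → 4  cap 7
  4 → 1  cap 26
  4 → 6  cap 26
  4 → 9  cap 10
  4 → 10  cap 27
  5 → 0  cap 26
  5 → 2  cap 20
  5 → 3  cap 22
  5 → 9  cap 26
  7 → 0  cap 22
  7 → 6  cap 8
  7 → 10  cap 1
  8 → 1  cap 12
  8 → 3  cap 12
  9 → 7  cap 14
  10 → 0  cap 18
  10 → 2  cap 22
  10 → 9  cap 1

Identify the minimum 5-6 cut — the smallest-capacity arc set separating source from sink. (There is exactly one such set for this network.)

augment #1: 5→2→4→6 push 8
augment #2: 5→3→1→6 push 15
augment #3: 5→3→4→6 push 7
augment #4: 5→9→7→6 push 8
max flow = 38; residual-reachable set from 5 gives S-side
cut edges (S→T): {(1,6), (2,4), (3,4), (7,6)} total cap 38

Min-cut arcs: {(1,6), (2,4), (3,4), (7,6)} (total capacity 38)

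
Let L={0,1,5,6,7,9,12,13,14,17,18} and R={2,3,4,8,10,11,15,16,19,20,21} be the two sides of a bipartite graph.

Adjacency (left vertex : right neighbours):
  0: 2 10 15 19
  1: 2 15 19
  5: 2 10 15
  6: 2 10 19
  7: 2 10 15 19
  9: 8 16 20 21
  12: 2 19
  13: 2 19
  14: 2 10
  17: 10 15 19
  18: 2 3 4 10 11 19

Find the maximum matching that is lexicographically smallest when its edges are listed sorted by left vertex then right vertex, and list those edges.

Lex-smallest maximum matching: {(0,2), (1,15), (5,10), (6,19), (9,8), (18,3)}

|M| = 6 (so the lex-smallest maximum matching has 6 edges)
process left vertices in ascending order; for each, take the smallest-labelled available neighbour that still permits 6 edges overall, or leave it unmatched if none does
lex-smallest matching: {0-2, 1-15, 5-10, 6-19, 9-8, 18-3}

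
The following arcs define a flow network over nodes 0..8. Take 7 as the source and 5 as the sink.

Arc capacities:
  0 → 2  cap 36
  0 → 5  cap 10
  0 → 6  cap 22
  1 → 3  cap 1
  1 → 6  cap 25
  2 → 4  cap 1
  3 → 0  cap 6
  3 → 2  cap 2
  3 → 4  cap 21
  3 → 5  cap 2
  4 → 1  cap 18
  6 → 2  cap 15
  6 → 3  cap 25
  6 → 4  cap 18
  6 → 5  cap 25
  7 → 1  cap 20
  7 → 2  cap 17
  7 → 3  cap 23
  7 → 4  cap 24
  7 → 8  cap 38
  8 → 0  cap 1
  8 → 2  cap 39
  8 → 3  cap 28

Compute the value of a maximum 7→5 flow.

Maximum flow value: 34

augment #1: 7→3→5 bottleneck 2, total now 2
augment #2: 7→1→6→5 bottleneck 20, total now 22
augment #3: 7→3→0→5 bottleneck 6, total now 28
augment #4: 7→8→0→5 bottleneck 1, total now 29
augment #5: 7→4→1→6→5 bottleneck 5, total now 34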